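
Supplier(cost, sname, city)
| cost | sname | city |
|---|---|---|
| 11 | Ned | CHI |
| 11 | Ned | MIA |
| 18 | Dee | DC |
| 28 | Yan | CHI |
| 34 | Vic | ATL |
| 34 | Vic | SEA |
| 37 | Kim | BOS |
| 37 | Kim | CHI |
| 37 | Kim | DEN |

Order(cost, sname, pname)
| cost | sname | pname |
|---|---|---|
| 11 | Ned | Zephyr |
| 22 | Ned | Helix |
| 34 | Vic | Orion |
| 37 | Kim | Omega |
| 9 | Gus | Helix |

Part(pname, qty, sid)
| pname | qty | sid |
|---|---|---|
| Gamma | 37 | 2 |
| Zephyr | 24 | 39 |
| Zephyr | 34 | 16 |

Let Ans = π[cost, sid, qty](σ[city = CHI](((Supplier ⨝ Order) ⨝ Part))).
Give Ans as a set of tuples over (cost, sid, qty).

{(11, 16, 34), (11, 39, 24)}

Natural join on cost, sname: {(11, Ned, CHI, Zephyr), (11, Ned, MIA, Zephyr), (34, Vic, ATL, Orion), (34, Vic, SEA, Orion), (37, Kim, BOS, Omega), (37, Kim, CHI, Omega), (37, Kim, DEN, Omega)}
Natural join on pname: {(11, Ned, CHI, Zephyr, 24, 39), (11, Ned, CHI, Zephyr, 34, 16), (11, Ned, MIA, Zephyr, 24, 39), (11, Ned, MIA, Zephyr, 34, 16)}
Filtering on city = CHI leaves {(11, Ned, CHI, Zephyr, 24, 39), (11, Ned, CHI, Zephyr, 34, 16)}.
Keep only column(s) cost, sid, qty: {(11, 16, 34), (11, 39, 24)}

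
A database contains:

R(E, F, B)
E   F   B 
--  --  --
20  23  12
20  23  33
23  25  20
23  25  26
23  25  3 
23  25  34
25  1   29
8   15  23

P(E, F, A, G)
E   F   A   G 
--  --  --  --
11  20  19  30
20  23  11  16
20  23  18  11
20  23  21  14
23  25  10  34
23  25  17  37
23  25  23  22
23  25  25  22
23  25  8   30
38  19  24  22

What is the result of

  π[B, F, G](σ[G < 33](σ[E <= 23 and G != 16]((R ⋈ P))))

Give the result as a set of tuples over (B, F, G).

{(12, 23, 11), (12, 23, 14), (20, 25, 22), (20, 25, 30), (26, 25, 22), (26, 25, 30), (3, 25, 22), (3, 25, 30), (33, 23, 11), (33, 23, 14), (34, 25, 22), (34, 25, 30)}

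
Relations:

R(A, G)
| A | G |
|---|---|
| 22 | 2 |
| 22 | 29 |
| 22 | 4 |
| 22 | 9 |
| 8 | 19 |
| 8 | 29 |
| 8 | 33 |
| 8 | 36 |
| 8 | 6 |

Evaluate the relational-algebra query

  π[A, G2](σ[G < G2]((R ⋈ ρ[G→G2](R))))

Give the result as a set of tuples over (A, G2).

ρ[G→G2]: schema becomes (A, G2); tuples unchanged.
Joining R and ρ[G→G2](R) on A yields {(22, 2, 2), (22, 2, 29), (22, 2, 4), (22, 2, 9), (22, 29, 2), (22, 29, 29), (22, 29, 4), (22, 29, 9), (22, 4, 2), (22, 4, 29), (22, 4, 4), (22, 4, 9), (22, 9, 2), (22, 9, 29), (22, 9, 4), (22, 9, 9), (8, 19, 19), (8, 19, 29), (8, 19, 33), (8, 19, 36), (8, 19, 6), (8, 29, 19), (8, 29, 29), (8, 29, 33), (8, 29, 36), (8, 29, 6), (8, 33, 19), (8, 33, 29), (8, 33, 33), (8, 33, 36), (8, 33, 6), (8, 36, 19), (8, 36, 29), (8, 36, 33), (8, 36, 36), (8, 36, 6), (8, 6, 19), (8, 6, 29), (8, 6, 33), (8, 6, 36), (8, 6, 6)}.
Selection G < G2: {(22, 2, 29), (22, 2, 4), (22, 2, 9), (22, 4, 29), (22, 4, 9), (22, 9, 29), (8, 19, 29), (8, 19, 33), (8, 19, 36), (8, 29, 33), (8, 29, 36), (8, 33, 36), (8, 6, 19), (8, 6, 29), (8, 6, 33), (8, 6, 36)}
Keep only column(s) A, G2 (9 duplicate(s) eliminated): {(22, 29), (22, 4), (22, 9), (8, 19), (8, 29), (8, 33), (8, 36)}

{(22, 29), (22, 4), (22, 9), (8, 19), (8, 29), (8, 33), (8, 36)}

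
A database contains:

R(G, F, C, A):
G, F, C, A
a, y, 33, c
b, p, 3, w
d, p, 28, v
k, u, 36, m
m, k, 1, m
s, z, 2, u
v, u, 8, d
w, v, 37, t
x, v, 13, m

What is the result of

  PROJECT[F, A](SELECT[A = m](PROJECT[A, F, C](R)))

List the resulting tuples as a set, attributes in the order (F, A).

π[A, F, C]: project onto (A, F, C) → {(c, y, 33), (d, u, 8), (m, k, 1), (m, u, 36), (m, v, 13), (t, v, 37), (u, z, 2), (v, p, 28), (w, p, 3)}
σ[A = m]: keep tuples satisfying A = m → {(m, k, 1), (m, u, 36), (m, v, 13)}
π[F, A]: project onto (F, A) → {(k, m), (u, m), (v, m)}

{(k, m), (u, m), (v, m)}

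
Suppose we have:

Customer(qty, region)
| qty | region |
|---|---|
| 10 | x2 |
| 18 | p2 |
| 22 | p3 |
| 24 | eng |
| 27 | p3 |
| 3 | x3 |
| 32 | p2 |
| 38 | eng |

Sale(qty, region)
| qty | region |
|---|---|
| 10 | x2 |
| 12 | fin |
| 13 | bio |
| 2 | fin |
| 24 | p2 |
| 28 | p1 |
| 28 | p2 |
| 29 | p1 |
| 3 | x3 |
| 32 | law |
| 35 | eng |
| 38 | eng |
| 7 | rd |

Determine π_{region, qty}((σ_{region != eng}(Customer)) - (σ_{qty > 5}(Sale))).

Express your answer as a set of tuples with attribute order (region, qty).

Apply σ_{region != eng}; surviving tuples: {(10, x2), (18, p2), (22, p3), (27, p3), (3, x3), (32, p2)}
Apply σ_{qty > 5}; surviving tuples: {(10, x2), (12, fin), (13, bio), (24, p2), (28, p1), (28, p2), (29, p1), (32, law), (35, eng), (38, eng), (7, rd)}
Taking the difference: {(18, p2), (22, p3), (27, p3), (3, x3), (32, p2)}
Projecting to region, qty: {(p2, 18), (p2, 32), (p3, 22), (p3, 27), (x3, 3)}

{(p2, 18), (p2, 32), (p3, 22), (p3, 27), (x3, 3)}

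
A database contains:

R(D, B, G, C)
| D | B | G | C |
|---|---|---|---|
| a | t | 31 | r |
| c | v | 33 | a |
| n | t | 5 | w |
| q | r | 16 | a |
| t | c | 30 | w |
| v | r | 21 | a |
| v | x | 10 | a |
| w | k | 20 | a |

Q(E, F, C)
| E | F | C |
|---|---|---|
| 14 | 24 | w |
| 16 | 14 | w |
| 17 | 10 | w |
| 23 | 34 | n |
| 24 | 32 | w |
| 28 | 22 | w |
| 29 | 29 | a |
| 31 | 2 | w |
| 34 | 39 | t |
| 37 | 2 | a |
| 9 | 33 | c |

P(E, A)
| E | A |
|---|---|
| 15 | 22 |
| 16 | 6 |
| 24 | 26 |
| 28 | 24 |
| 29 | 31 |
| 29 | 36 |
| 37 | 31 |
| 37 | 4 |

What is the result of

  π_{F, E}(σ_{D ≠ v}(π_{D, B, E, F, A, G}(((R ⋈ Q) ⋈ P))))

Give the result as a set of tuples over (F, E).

{(14, 16), (2, 37), (22, 28), (29, 29), (32, 24)}

Joining R and Q on C yields {(c, v, 33, a, 29, 29), (c, v, 33, a, 37, 2), (n, t, 5, w, 14, 24), (n, t, 5, w, 16, 14), (n, t, 5, w, 17, 10), (n, t, 5, w, 24, 32), (n, t, 5, w, 28, 22), (n, t, 5, w, 31, 2), (q, r, 16, a, 29, 29), (q, r, 16, a, 37, 2), (t, c, 30, w, 14, 24), (t, c, 30, w, 16, 14), (t, c, 30, w, 17, 10), (t, c, 30, w, 24, 32), (t, c, 30, w, 28, 22), (t, c, 30, w, 31, 2), (v, r, 21, a, 29, 29), (v, r, 21, a, 37, 2), (v, x, 10, a, 29, 29), (v, x, 10, a, 37, 2), (w, k, 20, a, 29, 29), (w, k, 20, a, 37, 2)}.
Joining (R ⋈ Q) and P on E yields {(c, v, 33, a, 29, 29, 31), (c, v, 33, a, 29, 29, 36), (c, v, 33, a, 37, 2, 31), (c, v, 33, a, 37, 2, 4), (n, t, 5, w, 16, 14, 6), (n, t, 5, w, 24, 32, 26), (n, t, 5, w, 28, 22, 24), (q, r, 16, a, 29, 29, 31), (q, r, 16, a, 29, 29, 36), (q, r, 16, a, 37, 2, 31), (q, r, 16, a, 37, 2, 4), (t, c, 30, w, 16, 14, 6), (t, c, 30, w, 24, 32, 26), (t, c, 30, w, 28, 22, 24), (v, r, 21, a, 29, 29, 31), (v, r, 21, a, 29, 29, 36), (v, r, 21, a, 37, 2, 31), (v, r, 21, a, 37, 2, 4), (v, x, 10, a, 29, 29, 31), (v, x, 10, a, 29, 29, 36), (v, x, 10, a, 37, 2, 31), (v, x, 10, a, 37, 2, 4), (w, k, 20, a, 29, 29, 31), (w, k, 20, a, 29, 29, 36), (w, k, 20, a, 37, 2, 31), (w, k, 20, a, 37, 2, 4)}.
Projecting to D, B, E, F, A, G: {(c, v, 29, 29, 31, 33), (c, v, 29, 29, 36, 33), (c, v, 37, 2, 31, 33), (c, v, 37, 2, 4, 33), (n, t, 16, 14, 6, 5), (n, t, 24, 32, 26, 5), (n, t, 28, 22, 24, 5), (q, r, 29, 29, 31, 16), (q, r, 29, 29, 36, 16), (q, r, 37, 2, 31, 16), (q, r, 37, 2, 4, 16), (t, c, 16, 14, 6, 30), (t, c, 24, 32, 26, 30), (t, c, 28, 22, 24, 30), (v, r, 29, 29, 31, 21), (v, r, 29, 29, 36, 21), (v, r, 37, 2, 31, 21), (v, r, 37, 2, 4, 21), (v, x, 29, 29, 31, 10), (v, x, 29, 29, 36, 10), (v, x, 37, 2, 31, 10), (v, x, 37, 2, 4, 10), (w, k, 29, 29, 31, 20), (w, k, 29, 29, 36, 20), (w, k, 37, 2, 31, 20), (w, k, 37, 2, 4, 20)}
σ[D ≠ v]: keep tuples satisfying D ≠ v → {(c, v, 29, 29, 31, 33), (c, v, 29, 29, 36, 33), (c, v, 37, 2, 31, 33), (c, v, 37, 2, 4, 33), (n, t, 16, 14, 6, 5), (n, t, 24, 32, 26, 5), (n, t, 28, 22, 24, 5), (q, r, 29, 29, 31, 16), (q, r, 29, 29, 36, 16), (q, r, 37, 2, 31, 16), (q, r, 37, 2, 4, 16), (t, c, 16, 14, 6, 30), (t, c, 24, 32, 26, 30), (t, c, 28, 22, 24, 30), (w, k, 29, 29, 31, 20), (w, k, 29, 29, 36, 20), (w, k, 37, 2, 31, 20), (w, k, 37, 2, 4, 20)}
Projecting to F, E (13 duplicate(s) eliminated): {(14, 16), (2, 37), (22, 28), (29, 29), (32, 24)}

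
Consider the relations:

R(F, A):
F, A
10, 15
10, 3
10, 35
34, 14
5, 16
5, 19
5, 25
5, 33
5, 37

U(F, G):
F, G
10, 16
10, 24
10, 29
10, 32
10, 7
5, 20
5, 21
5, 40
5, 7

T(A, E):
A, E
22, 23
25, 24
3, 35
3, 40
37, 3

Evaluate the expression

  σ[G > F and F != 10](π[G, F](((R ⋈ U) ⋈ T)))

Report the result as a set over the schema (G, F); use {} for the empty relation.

{(20, 5), (21, 5), (40, 5), (7, 5)}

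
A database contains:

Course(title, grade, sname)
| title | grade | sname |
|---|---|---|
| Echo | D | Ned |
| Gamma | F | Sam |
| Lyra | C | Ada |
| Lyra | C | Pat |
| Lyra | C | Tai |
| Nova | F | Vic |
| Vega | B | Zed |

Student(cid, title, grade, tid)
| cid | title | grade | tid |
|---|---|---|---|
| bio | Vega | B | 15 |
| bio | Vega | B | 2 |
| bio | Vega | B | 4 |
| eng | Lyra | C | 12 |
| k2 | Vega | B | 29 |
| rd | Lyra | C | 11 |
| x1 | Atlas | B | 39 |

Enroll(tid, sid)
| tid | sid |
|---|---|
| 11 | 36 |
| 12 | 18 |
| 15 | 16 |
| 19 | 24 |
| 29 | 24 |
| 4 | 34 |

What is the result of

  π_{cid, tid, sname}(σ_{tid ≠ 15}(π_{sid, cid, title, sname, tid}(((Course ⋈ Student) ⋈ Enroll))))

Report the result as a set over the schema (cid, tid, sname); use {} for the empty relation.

Natural join on title, grade: {(Lyra, C, Ada, eng, 12), (Lyra, C, Ada, rd, 11), (Lyra, C, Pat, eng, 12), (Lyra, C, Pat, rd, 11), (Lyra, C, Tai, eng, 12), (Lyra, C, Tai, rd, 11), (Vega, B, Zed, bio, 15), (Vega, B, Zed, bio, 2), (Vega, B, Zed, bio, 4), (Vega, B, Zed, k2, 29)}
Natural join on tid: {(Lyra, C, Ada, eng, 12, 18), (Lyra, C, Ada, rd, 11, 36), (Lyra, C, Pat, eng, 12, 18), (Lyra, C, Pat, rd, 11, 36), (Lyra, C, Tai, eng, 12, 18), (Lyra, C, Tai, rd, 11, 36), (Vega, B, Zed, bio, 15, 16), (Vega, B, Zed, bio, 4, 34), (Vega, B, Zed, k2, 29, 24)}
π[sid, cid, title, sname, tid]: project onto (sid, cid, title, sname, tid) → {(16, bio, Vega, Zed, 15), (18, eng, Lyra, Ada, 12), (18, eng, Lyra, Pat, 12), (18, eng, Lyra, Tai, 12), (24, k2, Vega, Zed, 29), (34, bio, Vega, Zed, 4), (36, rd, Lyra, Ada, 11), (36, rd, Lyra, Pat, 11), (36, rd, Lyra, Tai, 11)}
Apply σ_{tid ≠ 15}; surviving tuples: {(18, eng, Lyra, Ada, 12), (18, eng, Lyra, Pat, 12), (18, eng, Lyra, Tai, 12), (24, k2, Vega, Zed, 29), (34, bio, Vega, Zed, 4), (36, rd, Lyra, Ada, 11), (36, rd, Lyra, Pat, 11), (36, rd, Lyra, Tai, 11)}
π[cid, tid, sname]: project onto (cid, tid, sname) → {(bio, 4, Zed), (eng, 12, Ada), (eng, 12, Pat), (eng, 12, Tai), (k2, 29, Zed), (rd, 11, Ada), (rd, 11, Pat), (rd, 11, Tai)}

{(bio, 4, Zed), (eng, 12, Ada), (eng, 12, Pat), (eng, 12, Tai), (k2, 29, Zed), (rd, 11, Ada), (rd, 11, Pat), (rd, 11, Tai)}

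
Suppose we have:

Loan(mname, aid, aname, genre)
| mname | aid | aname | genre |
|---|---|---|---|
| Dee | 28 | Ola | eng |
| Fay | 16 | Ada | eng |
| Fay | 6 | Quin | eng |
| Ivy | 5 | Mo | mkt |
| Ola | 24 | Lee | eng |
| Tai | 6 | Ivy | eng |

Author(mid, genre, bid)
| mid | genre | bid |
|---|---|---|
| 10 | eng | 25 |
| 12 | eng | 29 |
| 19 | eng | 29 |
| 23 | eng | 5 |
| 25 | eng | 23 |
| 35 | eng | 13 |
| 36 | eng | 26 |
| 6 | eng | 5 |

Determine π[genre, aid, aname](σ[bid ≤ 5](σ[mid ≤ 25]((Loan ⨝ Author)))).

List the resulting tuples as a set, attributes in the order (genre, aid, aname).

Natural join on genre: {(Dee, 28, Ola, eng, 10, 25), (Dee, 28, Ola, eng, 12, 29), (Dee, 28, Ola, eng, 19, 29), (Dee, 28, Ola, eng, 23, 5), (Dee, 28, Ola, eng, 25, 23), (Dee, 28, Ola, eng, 35, 13), (Dee, 28, Ola, eng, 36, 26), (Dee, 28, Ola, eng, 6, 5), (Fay, 16, Ada, eng, 10, 25), (Fay, 16, Ada, eng, 12, 29), (Fay, 16, Ada, eng, 19, 29), (Fay, 16, Ada, eng, 23, 5), (Fay, 16, Ada, eng, 25, 23), (Fay, 16, Ada, eng, 35, 13), (Fay, 16, Ada, eng, 36, 26), (Fay, 16, Ada, eng, 6, 5), (Fay, 6, Quin, eng, 10, 25), (Fay, 6, Quin, eng, 12, 29), (Fay, 6, Quin, eng, 19, 29), (Fay, 6, Quin, eng, 23, 5), (Fay, 6, Quin, eng, 25, 23), (Fay, 6, Quin, eng, 35, 13), (Fay, 6, Quin, eng, 36, 26), (Fay, 6, Quin, eng, 6, 5), (Ola, 24, Lee, eng, 10, 25), (Ola, 24, Lee, eng, 12, 29), (Ola, 24, Lee, eng, 19, 29), (Ola, 24, Lee, eng, 23, 5), (Ola, 24, Lee, eng, 25, 23), (Ola, 24, Lee, eng, 35, 13), (Ola, 24, Lee, eng, 36, 26), (Ola, 24, Lee, eng, 6, 5), (Tai, 6, Ivy, eng, 10, 25), (Tai, 6, Ivy, eng, 12, 29), (Tai, 6, Ivy, eng, 19, 29), (Tai, 6, Ivy, eng, 23, 5), (Tai, 6, Ivy, eng, 25, 23), (Tai, 6, Ivy, eng, 35, 13), (Tai, 6, Ivy, eng, 36, 26), (Tai, 6, Ivy, eng, 6, 5)}
σ[mid ≤ 25]: keep tuples satisfying mid ≤ 25 → {(Dee, 28, Ola, eng, 10, 25), (Dee, 28, Ola, eng, 12, 29), (Dee, 28, Ola, eng, 19, 29), (Dee, 28, Ola, eng, 23, 5), (Dee, 28, Ola, eng, 25, 23), (Dee, 28, Ola, eng, 6, 5), (Fay, 16, Ada, eng, 10, 25), (Fay, 16, Ada, eng, 12, 29), (Fay, 16, Ada, eng, 19, 29), (Fay, 16, Ada, eng, 23, 5), (Fay, 16, Ada, eng, 25, 23), (Fay, 16, Ada, eng, 6, 5), (Fay, 6, Quin, eng, 10, 25), (Fay, 6, Quin, eng, 12, 29), (Fay, 6, Quin, eng, 19, 29), (Fay, 6, Quin, eng, 23, 5), (Fay, 6, Quin, eng, 25, 23), (Fay, 6, Quin, eng, 6, 5), (Ola, 24, Lee, eng, 10, 25), (Ola, 24, Lee, eng, 12, 29), (Ola, 24, Lee, eng, 19, 29), (Ola, 24, Lee, eng, 23, 5), (Ola, 24, Lee, eng, 25, 23), (Ola, 24, Lee, eng, 6, 5), (Tai, 6, Ivy, eng, 10, 25), (Tai, 6, Ivy, eng, 12, 29), (Tai, 6, Ivy, eng, 19, 29), (Tai, 6, Ivy, eng, 23, 5), (Tai, 6, Ivy, eng, 25, 23), (Tai, 6, Ivy, eng, 6, 5)}
σ[bid ≤ 5]: keep tuples satisfying bid ≤ 5 → {(Dee, 28, Ola, eng, 23, 5), (Dee, 28, Ola, eng, 6, 5), (Fay, 16, Ada, eng, 23, 5), (Fay, 16, Ada, eng, 6, 5), (Fay, 6, Quin, eng, 23, 5), (Fay, 6, Quin, eng, 6, 5), (Ola, 24, Lee, eng, 23, 5), (Ola, 24, Lee, eng, 6, 5), (Tai, 6, Ivy, eng, 23, 5), (Tai, 6, Ivy, eng, 6, 5)}
Keep only column(s) genre, aid, aname (5 duplicate(s) eliminated): {(eng, 16, Ada), (eng, 24, Lee), (eng, 28, Ola), (eng, 6, Ivy), (eng, 6, Quin)}

{(eng, 16, Ada), (eng, 24, Lee), (eng, 28, Ola), (eng, 6, Ivy), (eng, 6, Quin)}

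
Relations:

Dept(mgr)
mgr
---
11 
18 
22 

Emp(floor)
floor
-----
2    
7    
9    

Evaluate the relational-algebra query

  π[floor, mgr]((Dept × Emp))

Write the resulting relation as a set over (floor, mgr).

Dept × Emp: Cartesian product, 3·3 = 9 tuples over (mgr, floor).
π[floor, mgr]: project onto (floor, mgr) → {(2, 11), (2, 18), (2, 22), (7, 11), (7, 18), (7, 22), (9, 11), (9, 18), (9, 22)}

{(2, 11), (2, 18), (2, 22), (7, 11), (7, 18), (7, 22), (9, 11), (9, 18), (9, 22)}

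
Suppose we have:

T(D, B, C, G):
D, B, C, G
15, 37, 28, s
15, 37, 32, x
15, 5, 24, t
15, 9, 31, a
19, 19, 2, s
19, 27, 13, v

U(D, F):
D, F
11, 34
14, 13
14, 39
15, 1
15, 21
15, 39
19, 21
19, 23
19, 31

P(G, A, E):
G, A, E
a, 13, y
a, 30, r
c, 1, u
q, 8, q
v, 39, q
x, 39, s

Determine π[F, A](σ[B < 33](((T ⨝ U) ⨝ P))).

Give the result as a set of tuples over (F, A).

{(1, 13), (1, 30), (21, 13), (21, 30), (21, 39), (23, 39), (31, 39), (39, 13), (39, 30)}

Natural join on D: {(15, 37, 28, s, 1), (15, 37, 28, s, 21), (15, 37, 28, s, 39), (15, 37, 32, x, 1), (15, 37, 32, x, 21), (15, 37, 32, x, 39), (15, 5, 24, t, 1), (15, 5, 24, t, 21), (15, 5, 24, t, 39), (15, 9, 31, a, 1), (15, 9, 31, a, 21), (15, 9, 31, a, 39), (19, 19, 2, s, 21), (19, 19, 2, s, 23), (19, 19, 2, s, 31), (19, 27, 13, v, 21), (19, 27, 13, v, 23), (19, 27, 13, v, 31)}
Natural join on G: {(15, 37, 32, x, 1, 39, s), (15, 37, 32, x, 21, 39, s), (15, 37, 32, x, 39, 39, s), (15, 9, 31, a, 1, 13, y), (15, 9, 31, a, 1, 30, r), (15, 9, 31, a, 21, 13, y), (15, 9, 31, a, 21, 30, r), (15, 9, 31, a, 39, 13, y), (15, 9, 31, a, 39, 30, r), (19, 27, 13, v, 21, 39, q), (19, 27, 13, v, 23, 39, q), (19, 27, 13, v, 31, 39, q)}
Apply σ_{B < 33}; surviving tuples: {(15, 9, 31, a, 1, 13, y), (15, 9, 31, a, 1, 30, r), (15, 9, 31, a, 21, 13, y), (15, 9, 31, a, 21, 30, r), (15, 9, 31, a, 39, 13, y), (15, 9, 31, a, 39, 30, r), (19, 27, 13, v, 21, 39, q), (19, 27, 13, v, 23, 39, q), (19, 27, 13, v, 31, 39, q)}
π_{F, A} gives {(1, 13), (1, 30), (21, 13), (21, 30), (21, 39), (23, 39), (31, 39), (39, 13), (39, 30)}.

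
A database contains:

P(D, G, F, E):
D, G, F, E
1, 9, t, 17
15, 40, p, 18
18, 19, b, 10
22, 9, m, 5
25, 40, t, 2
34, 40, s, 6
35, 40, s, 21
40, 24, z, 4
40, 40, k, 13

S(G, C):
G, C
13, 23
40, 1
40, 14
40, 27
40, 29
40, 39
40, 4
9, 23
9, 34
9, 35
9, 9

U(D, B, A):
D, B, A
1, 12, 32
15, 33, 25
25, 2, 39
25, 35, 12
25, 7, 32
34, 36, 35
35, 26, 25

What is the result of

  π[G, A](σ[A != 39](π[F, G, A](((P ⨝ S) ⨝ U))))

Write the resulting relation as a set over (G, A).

P ⋈ S (natural join on G): {(1, 9, t, 17, 23), (1, 9, t, 17, 34), (1, 9, t, 17, 35), (1, 9, t, 17, 9), (15, 40, p, 18, 1), (15, 40, p, 18, 14), (15, 40, p, 18, 27), (15, 40, p, 18, 29), (15, 40, p, 18, 39), (15, 40, p, 18, 4), (22, 9, m, 5, 23), (22, 9, m, 5, 34), (22, 9, m, 5, 35), (22, 9, m, 5, 9), (25, 40, t, 2, 1), (25, 40, t, 2, 14), (25, 40, t, 2, 27), (25, 40, t, 2, 29), (25, 40, t, 2, 39), (25, 40, t, 2, 4), (34, 40, s, 6, 1), (34, 40, s, 6, 14), (34, 40, s, 6, 27), (34, 40, s, 6, 29), (34, 40, s, 6, 39), (34, 40, s, 6, 4), (35, 40, s, 21, 1), (35, 40, s, 21, 14), (35, 40, s, 21, 27), (35, 40, s, 21, 29), (35, 40, s, 21, 39), (35, 40, s, 21, 4), (40, 40, k, 13, 1), (40, 40, k, 13, 14), (40, 40, k, 13, 27), (40, 40, k, 13, 29), (40, 40, k, 13, 39), (40, 40, k, 13, 4)}
(P ⨝ S) ⋈ U (natural join on D): {(1, 9, t, 17, 23, 12, 32), (1, 9, t, 17, 34, 12, 32), (1, 9, t, 17, 35, 12, 32), (1, 9, t, 17, 9, 12, 32), (15, 40, p, 18, 1, 33, 25), (15, 40, p, 18, 14, 33, 25), (15, 40, p, 18, 27, 33, 25), (15, 40, p, 18, 29, 33, 25), (15, 40, p, 18, 39, 33, 25), (15, 40, p, 18, 4, 33, 25), (25, 40, t, 2, 1, 2, 39), (25, 40, t, 2, 1, 35, 12), (25, 40, t, 2, 1, 7, 32), (25, 40, t, 2, 14, 2, 39), (25, 40, t, 2, 14, 35, 12), (25, 40, t, 2, 14, 7, 32), (25, 40, t, 2, 27, 2, 39), (25, 40, t, 2, 27, 35, 12), (25, 40, t, 2, 27, 7, 32), (25, 40, t, 2, 29, 2, 39), (25, 40, t, 2, 29, 35, 12), (25, 40, t, 2, 29, 7, 32), (25, 40, t, 2, 39, 2, 39), (25, 40, t, 2, 39, 35, 12), (25, 40, t, 2, 39, 7, 32), (25, 40, t, 2, 4, 2, 39), (25, 40, t, 2, 4, 35, 12), (25, 40, t, 2, 4, 7, 32), (34, 40, s, 6, 1, 36, 35), (34, 40, s, 6, 14, 36, 35), (34, 40, s, 6, 27, 36, 35), (34, 40, s, 6, 29, 36, 35), (34, 40, s, 6, 39, 36, 35), (34, 40, s, 6, 4, 36, 35), (35, 40, s, 21, 1, 26, 25), (35, 40, s, 21, 14, 26, 25), (35, 40, s, 21, 27, 26, 25), (35, 40, s, 21, 29, 26, 25), (35, 40, s, 21, 39, 26, 25), (35, 40, s, 21, 4, 26, 25)}
π_{F, G, A} gives {(p, 40, 25), (s, 40, 25), (s, 40, 35), (t, 40, 12), (t, 40, 32), (t, 40, 39), (t, 9, 32)} (33 duplicate(s) eliminated).
Apply σ_{A != 39}; surviving tuples: {(p, 40, 25), (s, 40, 25), (s, 40, 35), (t, 40, 12), (t, 40, 32), (t, 9, 32)}
π_{G, A} gives {(40, 12), (40, 25), (40, 32), (40, 35), (9, 32)} (1 duplicate(s) eliminated).

{(40, 12), (40, 25), (40, 32), (40, 35), (9, 32)}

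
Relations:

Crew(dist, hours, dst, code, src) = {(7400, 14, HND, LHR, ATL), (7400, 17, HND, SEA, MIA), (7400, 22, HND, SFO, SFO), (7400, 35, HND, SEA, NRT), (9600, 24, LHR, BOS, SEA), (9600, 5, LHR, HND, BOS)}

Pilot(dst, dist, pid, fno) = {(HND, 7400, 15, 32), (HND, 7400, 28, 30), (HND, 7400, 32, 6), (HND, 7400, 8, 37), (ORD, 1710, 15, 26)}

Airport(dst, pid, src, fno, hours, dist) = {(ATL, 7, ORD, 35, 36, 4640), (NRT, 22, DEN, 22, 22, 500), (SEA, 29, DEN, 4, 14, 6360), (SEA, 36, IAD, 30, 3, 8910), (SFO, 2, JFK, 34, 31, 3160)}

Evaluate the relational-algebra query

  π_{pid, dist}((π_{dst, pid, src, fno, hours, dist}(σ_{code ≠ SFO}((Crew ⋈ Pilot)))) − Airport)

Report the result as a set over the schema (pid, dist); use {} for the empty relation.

Joining Crew and Pilot on dist, dst yields {(7400, 14, HND, LHR, ATL, 15, 32), (7400, 14, HND, LHR, ATL, 28, 30), (7400, 14, HND, LHR, ATL, 32, 6), (7400, 14, HND, LHR, ATL, 8, 37), (7400, 17, HND, SEA, MIA, 15, 32), (7400, 17, HND, SEA, MIA, 28, 30), (7400, 17, HND, SEA, MIA, 32, 6), (7400, 17, HND, SEA, MIA, 8, 37), (7400, 22, HND, SFO, SFO, 15, 32), (7400, 22, HND, SFO, SFO, 28, 30), (7400, 22, HND, SFO, SFO, 32, 6), (7400, 22, HND, SFO, SFO, 8, 37), (7400, 35, HND, SEA, NRT, 15, 32), (7400, 35, HND, SEA, NRT, 28, 30), (7400, 35, HND, SEA, NRT, 32, 6), (7400, 35, HND, SEA, NRT, 8, 37)}.
Apply σ_{code ≠ SFO}; surviving tuples: {(7400, 14, HND, LHR, ATL, 15, 32), (7400, 14, HND, LHR, ATL, 28, 30), (7400, 14, HND, LHR, ATL, 32, 6), (7400, 14, HND, LHR, ATL, 8, 37), (7400, 17, HND, SEA, MIA, 15, 32), (7400, 17, HND, SEA, MIA, 28, 30), (7400, 17, HND, SEA, MIA, 32, 6), (7400, 17, HND, SEA, MIA, 8, 37), (7400, 35, HND, SEA, NRT, 15, 32), (7400, 35, HND, SEA, NRT, 28, 30), (7400, 35, HND, SEA, NRT, 32, 6), (7400, 35, HND, SEA, NRT, 8, 37)}
π[dst, pid, src, fno, hours, dist]: project onto (dst, pid, src, fno, hours, dist) → {(HND, 15, ATL, 32, 14, 7400), (HND, 15, MIA, 32, 17, 7400), (HND, 15, NRT, 32, 35, 7400), (HND, 28, ATL, 30, 14, 7400), (HND, 28, MIA, 30, 17, 7400), (HND, 28, NRT, 30, 35, 7400), (HND, 32, ATL, 6, 14, 7400), (HND, 32, MIA, 6, 17, 7400), (HND, 32, NRT, 6, 35, 7400), (HND, 8, ATL, 37, 14, 7400), (HND, 8, MIA, 37, 17, 7400), (HND, 8, NRT, 37, 35, 7400)}
Taking the difference: {(HND, 15, ATL, 32, 14, 7400), (HND, 15, MIA, 32, 17, 7400), (HND, 15, NRT, 32, 35, 7400), (HND, 28, ATL, 30, 14, 7400), (HND, 28, MIA, 30, 17, 7400), (HND, 28, NRT, 30, 35, 7400), (HND, 32, ATL, 6, 14, 7400), (HND, 32, MIA, 6, 17, 7400), (HND, 32, NRT, 6, 35, 7400), (HND, 8, ATL, 37, 14, 7400), (HND, 8, MIA, 37, 17, 7400), (HND, 8, NRT, 37, 35, 7400)}
π[pid, dist]: project onto (pid, dist) (8 duplicate(s) eliminated) → {(15, 7400), (28, 7400), (32, 7400), (8, 7400)}

{(15, 7400), (28, 7400), (32, 7400), (8, 7400)}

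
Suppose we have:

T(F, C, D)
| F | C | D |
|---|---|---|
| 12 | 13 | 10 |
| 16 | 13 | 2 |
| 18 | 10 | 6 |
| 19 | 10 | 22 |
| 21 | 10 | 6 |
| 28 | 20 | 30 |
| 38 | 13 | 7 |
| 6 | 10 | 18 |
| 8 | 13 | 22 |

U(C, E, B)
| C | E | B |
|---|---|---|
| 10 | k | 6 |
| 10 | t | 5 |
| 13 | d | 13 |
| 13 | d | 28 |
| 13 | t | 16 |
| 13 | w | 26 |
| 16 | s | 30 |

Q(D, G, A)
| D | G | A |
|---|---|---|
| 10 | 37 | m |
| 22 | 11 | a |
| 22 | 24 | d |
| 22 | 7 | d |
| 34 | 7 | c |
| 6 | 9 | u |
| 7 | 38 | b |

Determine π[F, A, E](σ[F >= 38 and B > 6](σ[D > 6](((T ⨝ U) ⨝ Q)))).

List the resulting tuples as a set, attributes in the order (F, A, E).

{(38, b, d), (38, b, t), (38, b, w)}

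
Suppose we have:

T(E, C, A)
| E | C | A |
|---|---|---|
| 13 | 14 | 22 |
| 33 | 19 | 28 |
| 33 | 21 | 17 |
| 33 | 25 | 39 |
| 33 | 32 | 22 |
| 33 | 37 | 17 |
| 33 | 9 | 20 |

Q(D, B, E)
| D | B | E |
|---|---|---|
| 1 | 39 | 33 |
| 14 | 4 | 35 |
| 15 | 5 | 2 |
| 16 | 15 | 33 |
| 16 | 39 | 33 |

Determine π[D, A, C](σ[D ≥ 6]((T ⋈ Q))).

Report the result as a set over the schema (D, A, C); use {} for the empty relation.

Natural join on E: {(33, 19, 28, 1, 39), (33, 19, 28, 16, 15), (33, 19, 28, 16, 39), (33, 21, 17, 1, 39), (33, 21, 17, 16, 15), (33, 21, 17, 16, 39), (33, 25, 39, 1, 39), (33, 25, 39, 16, 15), (33, 25, 39, 16, 39), (33, 32, 22, 1, 39), (33, 32, 22, 16, 15), (33, 32, 22, 16, 39), (33, 37, 17, 1, 39), (33, 37, 17, 16, 15), (33, 37, 17, 16, 39), (33, 9, 20, 1, 39), (33, 9, 20, 16, 15), (33, 9, 20, 16, 39)}
Apply σ_{D ≥ 6}; surviving tuples: {(33, 19, 28, 16, 15), (33, 19, 28, 16, 39), (33, 21, 17, 16, 15), (33, 21, 17, 16, 39), (33, 25, 39, 16, 15), (33, 25, 39, 16, 39), (33, 32, 22, 16, 15), (33, 32, 22, 16, 39), (33, 37, 17, 16, 15), (33, 37, 17, 16, 39), (33, 9, 20, 16, 15), (33, 9, 20, 16, 39)}
Projecting to D, A, C (6 duplicate(s) eliminated): {(16, 17, 21), (16, 17, 37), (16, 20, 9), (16, 22, 32), (16, 28, 19), (16, 39, 25)}

{(16, 17, 21), (16, 17, 37), (16, 20, 9), (16, 22, 32), (16, 28, 19), (16, 39, 25)}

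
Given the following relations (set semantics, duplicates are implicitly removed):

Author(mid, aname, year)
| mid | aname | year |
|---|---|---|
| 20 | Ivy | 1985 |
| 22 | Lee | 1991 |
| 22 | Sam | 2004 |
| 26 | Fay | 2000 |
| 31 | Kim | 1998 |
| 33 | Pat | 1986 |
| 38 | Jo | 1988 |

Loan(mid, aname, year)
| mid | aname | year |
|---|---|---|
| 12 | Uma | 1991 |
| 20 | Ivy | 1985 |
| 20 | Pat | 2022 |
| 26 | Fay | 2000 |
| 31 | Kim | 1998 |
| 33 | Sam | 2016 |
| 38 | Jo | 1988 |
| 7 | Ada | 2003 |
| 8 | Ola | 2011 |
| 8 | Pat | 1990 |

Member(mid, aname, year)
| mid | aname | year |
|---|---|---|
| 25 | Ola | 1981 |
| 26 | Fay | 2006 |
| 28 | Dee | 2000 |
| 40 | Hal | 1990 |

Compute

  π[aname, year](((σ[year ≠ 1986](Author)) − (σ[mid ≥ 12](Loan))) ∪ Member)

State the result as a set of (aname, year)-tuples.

Selection year ≠ 1986: {(20, Ivy, 1985), (22, Lee, 1991), (22, Sam, 2004), (26, Fay, 2000), (31, Kim, 1998), (38, Jo, 1988)}
Selection mid ≥ 12: {(12, Uma, 1991), (20, Ivy, 1985), (20, Pat, 2022), (26, Fay, 2000), (31, Kim, 1998), (33, Sam, 2016), (38, Jo, 1988)}
Taking the difference: {(22, Lee, 1991), (22, Sam, 2004)}
Taking the union: {(22, Lee, 1991), (22, Sam, 2004), (25, Ola, 1981), (26, Fay, 2006), (28, Dee, 2000), (40, Hal, 1990)}
π_{aname, year} gives {(Dee, 2000), (Fay, 2006), (Hal, 1990), (Lee, 1991), (Ola, 1981), (Sam, 2004)}.

{(Dee, 2000), (Fay, 2006), (Hal, 1990), (Lee, 1991), (Ola, 1981), (Sam, 2004)}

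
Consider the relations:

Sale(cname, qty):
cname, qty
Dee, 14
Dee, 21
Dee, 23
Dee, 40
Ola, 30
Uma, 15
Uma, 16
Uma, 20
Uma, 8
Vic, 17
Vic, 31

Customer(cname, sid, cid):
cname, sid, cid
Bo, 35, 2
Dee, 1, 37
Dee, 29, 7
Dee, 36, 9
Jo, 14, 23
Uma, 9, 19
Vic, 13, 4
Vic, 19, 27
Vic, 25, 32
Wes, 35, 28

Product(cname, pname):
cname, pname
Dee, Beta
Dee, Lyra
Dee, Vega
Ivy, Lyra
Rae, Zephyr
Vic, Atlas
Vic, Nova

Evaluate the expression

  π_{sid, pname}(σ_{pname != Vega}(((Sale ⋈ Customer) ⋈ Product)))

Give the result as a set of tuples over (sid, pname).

Joining Sale and Customer on cname yields {(Dee, 14, 1, 37), (Dee, 14, 29, 7), (Dee, 14, 36, 9), (Dee, 21, 1, 37), (Dee, 21, 29, 7), (Dee, 21, 36, 9), (Dee, 23, 1, 37), (Dee, 23, 29, 7), (Dee, 23, 36, 9), (Dee, 40, 1, 37), (Dee, 40, 29, 7), (Dee, 40, 36, 9), (Uma, 15, 9, 19), (Uma, 16, 9, 19), (Uma, 20, 9, 19), (Uma, 8, 9, 19), (Vic, 17, 13, 4), (Vic, 17, 19, 27), (Vic, 17, 25, 32), (Vic, 31, 13, 4), (Vic, 31, 19, 27), (Vic, 31, 25, 32)}.
Joining (Sale ⋈ Customer) and Product on cname yields {(Dee, 14, 1, 37, Beta), (Dee, 14, 1, 37, Lyra), (Dee, 14, 1, 37, Vega), (Dee, 14, 29, 7, Beta), (Dee, 14, 29, 7, Lyra), (Dee, 14, 29, 7, Vega), (Dee, 14, 36, 9, Beta), (Dee, 14, 36, 9, Lyra), (Dee, 14, 36, 9, Vega), (Dee, 21, 1, 37, Beta), (Dee, 21, 1, 37, Lyra), (Dee, 21, 1, 37, Vega), (Dee, 21, 29, 7, Beta), (Dee, 21, 29, 7, Lyra), (Dee, 21, 29, 7, Vega), (Dee, 21, 36, 9, Beta), (Dee, 21, 36, 9, Lyra), (Dee, 21, 36, 9, Vega), (Dee, 23, 1, 37, Beta), (Dee, 23, 1, 37, Lyra), (Dee, 23, 1, 37, Vega), (Dee, 23, 29, 7, Beta), (Dee, 23, 29, 7, Lyra), (Dee, 23, 29, 7, Vega), (Dee, 23, 36, 9, Beta), (Dee, 23, 36, 9, Lyra), (Dee, 23, 36, 9, Vega), (Dee, 40, 1, 37, Beta), (Dee, 40, 1, 37, Lyra), (Dee, 40, 1, 37, Vega), (Dee, 40, 29, 7, Beta), (Dee, 40, 29, 7, Lyra), (Dee, 40, 29, 7, Vega), (Dee, 40, 36, 9, Beta), (Dee, 40, 36, 9, Lyra), (Dee, 40, 36, 9, Vega), (Vic, 17, 13, 4, Atlas), (Vic, 17, 13, 4, Nova), (Vic, 17, 19, 27, Atlas), (Vic, 17, 19, 27, Nova), (Vic, 17, 25, 32, Atlas), (Vic, 17, 25, 32, Nova), (Vic, 31, 13, 4, Atlas), (Vic, 31, 13, 4, Nova), (Vic, 31, 19, 27, Atlas), (Vic, 31, 19, 27, Nova), (Vic, 31, 25, 32, Atlas), (Vic, 31, 25, 32, Nova)}.
Selection pname != Vega: {(Dee, 14, 1, 37, Beta), (Dee, 14, 1, 37, Lyra), (Dee, 14, 29, 7, Beta), (Dee, 14, 29, 7, Lyra), (Dee, 14, 36, 9, Beta), (Dee, 14, 36, 9, Lyra), (Dee, 21, 1, 37, Beta), (Dee, 21, 1, 37, Lyra), (Dee, 21, 29, 7, Beta), (Dee, 21, 29, 7, Lyra), (Dee, 21, 36, 9, Beta), (Dee, 21, 36, 9, Lyra), (Dee, 23, 1, 37, Beta), (Dee, 23, 1, 37, Lyra), (Dee, 23, 29, 7, Beta), (Dee, 23, 29, 7, Lyra), (Dee, 23, 36, 9, Beta), (Dee, 23, 36, 9, Lyra), (Dee, 40, 1, 37, Beta), (Dee, 40, 1, 37, Lyra), (Dee, 40, 29, 7, Beta), (Dee, 40, 29, 7, Lyra), (Dee, 40, 36, 9, Beta), (Dee, 40, 36, 9, Lyra), (Vic, 17, 13, 4, Atlas), (Vic, 17, 13, 4, Nova), (Vic, 17, 19, 27, Atlas), (Vic, 17, 19, 27, Nova), (Vic, 17, 25, 32, Atlas), (Vic, 17, 25, 32, Nova), (Vic, 31, 13, 4, Atlas), (Vic, 31, 13, 4, Nova), (Vic, 31, 19, 27, Atlas), (Vic, 31, 19, 27, Nova), (Vic, 31, 25, 32, Atlas), (Vic, 31, 25, 32, Nova)}
Projecting to sid, pname (24 duplicate(s) eliminated): {(1, Beta), (1, Lyra), (13, Atlas), (13, Nova), (19, Atlas), (19, Nova), (25, Atlas), (25, Nova), (29, Beta), (29, Lyra), (36, Beta), (36, Lyra)}

{(1, Beta), (1, Lyra), (13, Atlas), (13, Nova), (19, Atlas), (19, Nova), (25, Atlas), (25, Nova), (29, Beta), (29, Lyra), (36, Beta), (36, Lyra)}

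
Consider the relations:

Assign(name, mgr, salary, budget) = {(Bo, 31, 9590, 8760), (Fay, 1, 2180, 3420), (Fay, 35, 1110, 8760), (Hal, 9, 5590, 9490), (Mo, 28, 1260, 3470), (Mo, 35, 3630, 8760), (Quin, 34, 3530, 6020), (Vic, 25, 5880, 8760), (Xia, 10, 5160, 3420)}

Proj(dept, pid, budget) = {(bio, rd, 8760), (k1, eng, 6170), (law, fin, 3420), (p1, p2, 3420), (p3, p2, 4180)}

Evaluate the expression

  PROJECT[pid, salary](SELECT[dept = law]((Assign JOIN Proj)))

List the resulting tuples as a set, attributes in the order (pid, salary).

{(fin, 2180), (fin, 5160)}

Assign ⋈ Proj (natural join on budget): {(Bo, 31, 9590, 8760, bio, rd), (Fay, 1, 2180, 3420, law, fin), (Fay, 1, 2180, 3420, p1, p2), (Fay, 35, 1110, 8760, bio, rd), (Mo, 35, 3630, 8760, bio, rd), (Vic, 25, 5880, 8760, bio, rd), (Xia, 10, 5160, 3420, law, fin), (Xia, 10, 5160, 3420, p1, p2)}
Selection dept = law: {(Fay, 1, 2180, 3420, law, fin), (Xia, 10, 5160, 3420, law, fin)}
π_{pid, salary} gives {(fin, 2180), (fin, 5160)}.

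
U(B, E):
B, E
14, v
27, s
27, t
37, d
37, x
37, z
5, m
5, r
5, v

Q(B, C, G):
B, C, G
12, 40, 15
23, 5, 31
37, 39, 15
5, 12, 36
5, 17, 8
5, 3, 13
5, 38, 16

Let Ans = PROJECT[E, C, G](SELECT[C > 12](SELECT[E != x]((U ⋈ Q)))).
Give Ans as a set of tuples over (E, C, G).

Joining U and Q on B yields {(37, d, 39, 15), (37, x, 39, 15), (37, z, 39, 15), (5, m, 12, 36), (5, m, 17, 8), (5, m, 3, 13), (5, m, 38, 16), (5, r, 12, 36), (5, r, 17, 8), (5, r, 3, 13), (5, r, 38, 16), (5, v, 12, 36), (5, v, 17, 8), (5, v, 3, 13), (5, v, 38, 16)}.
Apply σ_{E != x}; surviving tuples: {(37, d, 39, 15), (37, z, 39, 15), (5, m, 12, 36), (5, m, 17, 8), (5, m, 3, 13), (5, m, 38, 16), (5, r, 12, 36), (5, r, 17, 8), (5, r, 3, 13), (5, r, 38, 16), (5, v, 12, 36), (5, v, 17, 8), (5, v, 3, 13), (5, v, 38, 16)}
Apply σ_{C > 12}; surviving tuples: {(37, d, 39, 15), (37, z, 39, 15), (5, m, 17, 8), (5, m, 38, 16), (5, r, 17, 8), (5, r, 38, 16), (5, v, 17, 8), (5, v, 38, 16)}
Keep only column(s) E, C, G: {(d, 39, 15), (m, 17, 8), (m, 38, 16), (r, 17, 8), (r, 38, 16), (v, 17, 8), (v, 38, 16), (z, 39, 15)}

{(d, 39, 15), (m, 17, 8), (m, 38, 16), (r, 17, 8), (r, 38, 16), (v, 17, 8), (v, 38, 16), (z, 39, 15)}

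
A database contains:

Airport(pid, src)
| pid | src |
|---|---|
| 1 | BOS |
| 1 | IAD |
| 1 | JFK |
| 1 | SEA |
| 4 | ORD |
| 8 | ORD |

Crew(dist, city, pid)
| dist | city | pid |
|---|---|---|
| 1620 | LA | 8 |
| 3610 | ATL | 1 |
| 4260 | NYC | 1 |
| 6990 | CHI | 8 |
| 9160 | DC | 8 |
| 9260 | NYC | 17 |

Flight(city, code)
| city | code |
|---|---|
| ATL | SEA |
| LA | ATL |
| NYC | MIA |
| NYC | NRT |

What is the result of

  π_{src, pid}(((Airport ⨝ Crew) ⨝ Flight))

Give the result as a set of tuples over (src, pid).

Airport ⋈ Crew (natural join on pid): {(1, BOS, 3610, ATL), (1, BOS, 4260, NYC), (1, IAD, 3610, ATL), (1, IAD, 4260, NYC), (1, JFK, 3610, ATL), (1, JFK, 4260, NYC), (1, SEA, 3610, ATL), (1, SEA, 4260, NYC), (8, ORD, 1620, LA), (8, ORD, 6990, CHI), (8, ORD, 9160, DC)}
(Airport ⨝ Crew) ⋈ Flight (natural join on city): {(1, BOS, 3610, ATL, SEA), (1, BOS, 4260, NYC, MIA), (1, BOS, 4260, NYC, NRT), (1, IAD, 3610, ATL, SEA), (1, IAD, 4260, NYC, MIA), (1, IAD, 4260, NYC, NRT), (1, JFK, 3610, ATL, SEA), (1, JFK, 4260, NYC, MIA), (1, JFK, 4260, NYC, NRT), (1, SEA, 3610, ATL, SEA), (1, SEA, 4260, NYC, MIA), (1, SEA, 4260, NYC, NRT), (8, ORD, 1620, LA, ATL)}
Projecting to src, pid (8 duplicate(s) eliminated): {(BOS, 1), (IAD, 1), (JFK, 1), (ORD, 8), (SEA, 1)}

{(BOS, 1), (IAD, 1), (JFK, 1), (ORD, 8), (SEA, 1)}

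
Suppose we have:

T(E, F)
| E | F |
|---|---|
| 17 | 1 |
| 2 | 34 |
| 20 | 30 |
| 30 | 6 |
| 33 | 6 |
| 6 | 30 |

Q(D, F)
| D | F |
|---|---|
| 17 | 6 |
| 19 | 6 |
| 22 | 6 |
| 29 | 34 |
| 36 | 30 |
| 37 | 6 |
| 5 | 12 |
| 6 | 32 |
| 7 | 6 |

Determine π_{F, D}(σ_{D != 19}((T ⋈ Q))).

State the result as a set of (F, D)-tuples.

{(30, 36), (34, 29), (6, 17), (6, 22), (6, 37), (6, 7)}

Natural join on F: {(2, 34, 29), (20, 30, 36), (30, 6, 17), (30, 6, 19), (30, 6, 22), (30, 6, 37), (30, 6, 7), (33, 6, 17), (33, 6, 19), (33, 6, 22), (33, 6, 37), (33, 6, 7), (6, 30, 36)}
Selection D != 19: {(2, 34, 29), (20, 30, 36), (30, 6, 17), (30, 6, 22), (30, 6, 37), (30, 6, 7), (33, 6, 17), (33, 6, 22), (33, 6, 37), (33, 6, 7), (6, 30, 36)}
Keep only column(s) F, D (5 duplicate(s) eliminated): {(30, 36), (34, 29), (6, 17), (6, 22), (6, 37), (6, 7)}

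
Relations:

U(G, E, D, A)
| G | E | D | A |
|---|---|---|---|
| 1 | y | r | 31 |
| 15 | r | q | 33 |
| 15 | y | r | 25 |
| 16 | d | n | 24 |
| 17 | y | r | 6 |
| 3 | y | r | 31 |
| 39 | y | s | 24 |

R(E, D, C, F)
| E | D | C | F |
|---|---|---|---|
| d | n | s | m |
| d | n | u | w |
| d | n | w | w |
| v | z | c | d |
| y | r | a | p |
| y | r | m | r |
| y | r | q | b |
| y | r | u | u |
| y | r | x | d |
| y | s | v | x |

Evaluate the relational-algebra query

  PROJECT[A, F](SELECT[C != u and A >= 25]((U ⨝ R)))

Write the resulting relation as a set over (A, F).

{(25, b), (25, d), (25, p), (25, r), (31, b), (31, d), (31, p), (31, r)}

Joining U and R on E, D yields {(1, y, r, 31, a, p), (1, y, r, 31, m, r), (1, y, r, 31, q, b), (1, y, r, 31, u, u), (1, y, r, 31, x, d), (15, y, r, 25, a, p), (15, y, r, 25, m, r), (15, y, r, 25, q, b), (15, y, r, 25, u, u), (15, y, r, 25, x, d), (16, d, n, 24, s, m), (16, d, n, 24, u, w), (16, d, n, 24, w, w), (17, y, r, 6, a, p), (17, y, r, 6, m, r), (17, y, r, 6, q, b), (17, y, r, 6, u, u), (17, y, r, 6, x, d), (3, y, r, 31, a, p), (3, y, r, 31, m, r), (3, y, r, 31, q, b), (3, y, r, 31, u, u), (3, y, r, 31, x, d), (39, y, s, 24, v, x)}.
σ[C != u and A >= 25]: keep tuples satisfying C != u and A >= 25 → {(1, y, r, 31, a, p), (1, y, r, 31, m, r), (1, y, r, 31, q, b), (1, y, r, 31, x, d), (15, y, r, 25, a, p), (15, y, r, 25, m, r), (15, y, r, 25, q, b), (15, y, r, 25, x, d), (3, y, r, 31, a, p), (3, y, r, 31, m, r), (3, y, r, 31, q, b), (3, y, r, 31, x, d)}
Projecting to A, F (4 duplicate(s) eliminated): {(25, b), (25, d), (25, p), (25, r), (31, b), (31, d), (31, p), (31, r)}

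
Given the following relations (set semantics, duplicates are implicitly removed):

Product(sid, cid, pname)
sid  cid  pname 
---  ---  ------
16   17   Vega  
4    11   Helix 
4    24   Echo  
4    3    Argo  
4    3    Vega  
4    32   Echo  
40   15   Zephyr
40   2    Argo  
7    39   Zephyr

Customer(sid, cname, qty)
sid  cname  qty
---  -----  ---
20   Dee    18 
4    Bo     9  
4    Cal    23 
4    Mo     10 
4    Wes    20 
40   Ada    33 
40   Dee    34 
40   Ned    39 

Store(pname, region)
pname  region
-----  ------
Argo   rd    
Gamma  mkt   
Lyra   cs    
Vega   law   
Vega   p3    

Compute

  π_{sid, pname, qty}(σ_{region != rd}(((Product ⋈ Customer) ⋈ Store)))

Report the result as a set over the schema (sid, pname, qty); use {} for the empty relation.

Natural join on sid: {(4, 11, Helix, Bo, 9), (4, 11, Helix, Cal, 23), (4, 11, Helix, Mo, 10), (4, 11, Helix, Wes, 20), (4, 24, Echo, Bo, 9), (4, 24, Echo, Cal, 23), (4, 24, Echo, Mo, 10), (4, 24, Echo, Wes, 20), (4, 3, Argo, Bo, 9), (4, 3, Argo, Cal, 23), (4, 3, Argo, Mo, 10), (4, 3, Argo, Wes, 20), (4, 3, Vega, Bo, 9), (4, 3, Vega, Cal, 23), (4, 3, Vega, Mo, 10), (4, 3, Vega, Wes, 20), (4, 32, Echo, Bo, 9), (4, 32, Echo, Cal, 23), (4, 32, Echo, Mo, 10), (4, 32, Echo, Wes, 20), (40, 15, Zephyr, Ada, 33), (40, 15, Zephyr, Dee, 34), (40, 15, Zephyr, Ned, 39), (40, 2, Argo, Ada, 33), (40, 2, Argo, Dee, 34), (40, 2, Argo, Ned, 39)}
Natural join on pname: {(4, 3, Argo, Bo, 9, rd), (4, 3, Argo, Cal, 23, rd), (4, 3, Argo, Mo, 10, rd), (4, 3, Argo, Wes, 20, rd), (4, 3, Vega, Bo, 9, law), (4, 3, Vega, Bo, 9, p3), (4, 3, Vega, Cal, 23, law), (4, 3, Vega, Cal, 23, p3), (4, 3, Vega, Mo, 10, law), (4, 3, Vega, Mo, 10, p3), (4, 3, Vega, Wes, 20, law), (4, 3, Vega, Wes, 20, p3), (40, 2, Argo, Ada, 33, rd), (40, 2, Argo, Dee, 34, rd), (40, 2, Argo, Ned, 39, rd)}
σ[region != rd]: keep tuples satisfying region != rd → {(4, 3, Vega, Bo, 9, law), (4, 3, Vega, Bo, 9, p3), (4, 3, Vega, Cal, 23, law), (4, 3, Vega, Cal, 23, p3), (4, 3, Vega, Mo, 10, law), (4, 3, Vega, Mo, 10, p3), (4, 3, Vega, Wes, 20, law), (4, 3, Vega, Wes, 20, p3)}
Keep only column(s) sid, pname, qty (4 duplicate(s) eliminated): {(4, Vega, 10), (4, Vega, 20), (4, Vega, 23), (4, Vega, 9)}

{(4, Vega, 10), (4, Vega, 20), (4, Vega, 23), (4, Vega, 9)}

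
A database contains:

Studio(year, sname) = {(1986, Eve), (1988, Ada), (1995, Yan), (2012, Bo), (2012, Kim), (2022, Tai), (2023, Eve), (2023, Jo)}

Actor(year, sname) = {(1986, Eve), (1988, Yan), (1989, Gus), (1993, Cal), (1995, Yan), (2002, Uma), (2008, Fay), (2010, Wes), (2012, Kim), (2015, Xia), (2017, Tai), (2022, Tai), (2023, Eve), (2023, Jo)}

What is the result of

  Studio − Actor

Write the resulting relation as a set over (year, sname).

{(1988, Ada), (2012, Bo)}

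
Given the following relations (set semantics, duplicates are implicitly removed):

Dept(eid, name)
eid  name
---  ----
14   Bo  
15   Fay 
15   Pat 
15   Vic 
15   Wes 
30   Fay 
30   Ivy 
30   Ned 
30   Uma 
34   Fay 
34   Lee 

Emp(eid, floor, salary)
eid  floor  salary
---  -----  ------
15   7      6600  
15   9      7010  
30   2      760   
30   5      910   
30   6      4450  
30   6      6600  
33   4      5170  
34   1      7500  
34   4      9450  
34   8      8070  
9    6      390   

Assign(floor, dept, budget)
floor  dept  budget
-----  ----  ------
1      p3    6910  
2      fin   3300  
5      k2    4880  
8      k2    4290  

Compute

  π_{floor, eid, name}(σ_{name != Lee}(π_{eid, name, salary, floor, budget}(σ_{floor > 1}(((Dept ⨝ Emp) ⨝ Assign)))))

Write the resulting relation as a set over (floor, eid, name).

Dept ⋈ Emp (natural join on eid): {(15, Fay, 7, 6600), (15, Fay, 9, 7010), (15, Pat, 7, 6600), (15, Pat, 9, 7010), (15, Vic, 7, 6600), (15, Vic, 9, 7010), (15, Wes, 7, 6600), (15, Wes, 9, 7010), (30, Fay, 2, 760), (30, Fay, 5, 910), (30, Fay, 6, 4450), (30, Fay, 6, 6600), (30, Ivy, 2, 760), (30, Ivy, 5, 910), (30, Ivy, 6, 4450), (30, Ivy, 6, 6600), (30, Ned, 2, 760), (30, Ned, 5, 910), (30, Ned, 6, 4450), (30, Ned, 6, 6600), (30, Uma, 2, 760), (30, Uma, 5, 910), (30, Uma, 6, 4450), (30, Uma, 6, 6600), (34, Fay, 1, 7500), (34, Fay, 4, 9450), (34, Fay, 8, 8070), (34, Lee, 1, 7500), (34, Lee, 4, 9450), (34, Lee, 8, 8070)}
(Dept ⨝ Emp) ⋈ Assign (natural join on floor): {(30, Fay, 2, 760, fin, 3300), (30, Fay, 5, 910, k2, 4880), (30, Ivy, 2, 760, fin, 3300), (30, Ivy, 5, 910, k2, 4880), (30, Ned, 2, 760, fin, 3300), (30, Ned, 5, 910, k2, 4880), (30, Uma, 2, 760, fin, 3300), (30, Uma, 5, 910, k2, 4880), (34, Fay, 1, 7500, p3, 6910), (34, Fay, 8, 8070, k2, 4290), (34, Lee, 1, 7500, p3, 6910), (34, Lee, 8, 8070, k2, 4290)}
Selection floor > 1: {(30, Fay, 2, 760, fin, 3300), (30, Fay, 5, 910, k2, 4880), (30, Ivy, 2, 760, fin, 3300), (30, Ivy, 5, 910, k2, 4880), (30, Ned, 2, 760, fin, 3300), (30, Ned, 5, 910, k2, 4880), (30, Uma, 2, 760, fin, 3300), (30, Uma, 5, 910, k2, 4880), (34, Fay, 8, 8070, k2, 4290), (34, Lee, 8, 8070, k2, 4290)}
π[eid, name, salary, floor, budget]: project onto (eid, name, salary, floor, budget) → {(30, Fay, 760, 2, 3300), (30, Fay, 910, 5, 4880), (30, Ivy, 760, 2, 3300), (30, Ivy, 910, 5, 4880), (30, Ned, 760, 2, 3300), (30, Ned, 910, 5, 4880), (30, Uma, 760, 2, 3300), (30, Uma, 910, 5, 4880), (34, Fay, 8070, 8, 4290), (34, Lee, 8070, 8, 4290)}
Selection name != Lee: {(30, Fay, 760, 2, 3300), (30, Fay, 910, 5, 4880), (30, Ivy, 760, 2, 3300), (30, Ivy, 910, 5, 4880), (30, Ned, 760, 2, 3300), (30, Ned, 910, 5, 4880), (30, Uma, 760, 2, 3300), (30, Uma, 910, 5, 4880), (34, Fay, 8070, 8, 4290)}
π[floor, eid, name]: project onto (floor, eid, name) → {(2, 30, Fay), (2, 30, Ivy), (2, 30, Ned), (2, 30, Uma), (5, 30, Fay), (5, 30, Ivy), (5, 30, Ned), (5, 30, Uma), (8, 34, Fay)}

{(2, 30, Fay), (2, 30, Ivy), (2, 30, Ned), (2, 30, Uma), (5, 30, Fay), (5, 30, Ivy), (5, 30, Ned), (5, 30, Uma), (8, 34, Fay)}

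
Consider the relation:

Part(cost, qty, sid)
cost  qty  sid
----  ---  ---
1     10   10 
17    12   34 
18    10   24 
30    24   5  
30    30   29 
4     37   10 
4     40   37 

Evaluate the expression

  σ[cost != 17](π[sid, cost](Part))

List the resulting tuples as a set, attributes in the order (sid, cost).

π[sid, cost]: project onto (sid, cost) → {(10, 1), (10, 4), (24, 18), (29, 30), (34, 17), (37, 4), (5, 30)}
Filtering on cost != 17 leaves {(10, 1), (10, 4), (24, 18), (29, 30), (37, 4), (5, 30)}.

{(10, 1), (10, 4), (24, 18), (29, 30), (37, 4), (5, 30)}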